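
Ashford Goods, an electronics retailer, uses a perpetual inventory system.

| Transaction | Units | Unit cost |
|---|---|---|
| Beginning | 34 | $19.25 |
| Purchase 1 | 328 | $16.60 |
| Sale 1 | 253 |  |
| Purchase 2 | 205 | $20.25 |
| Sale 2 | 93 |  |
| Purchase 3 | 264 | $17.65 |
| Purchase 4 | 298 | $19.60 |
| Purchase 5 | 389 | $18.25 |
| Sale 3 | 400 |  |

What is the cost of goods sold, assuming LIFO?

Sale 1 (253) [LIFO — newest first]: 253 @ $16.60 = $4,199.80
Sale 2 (93) [LIFO — newest first]: 93 @ $20.25 = $1,883.25
Sale 3 (400) [LIFO — newest first]: 389 @ $18.25 + 11 @ $19.60 = $7,314.85
Total COGS = $4,199.80 + $1,883.25 + $7,314.85 = $13,397.90
Ending inventory: 34 @ $19.25 + 75 @ $16.60 + 112 @ $20.25 + 264 @ $17.65 + 287 @ $19.60 = $14,452.30

COGS = $13,397.90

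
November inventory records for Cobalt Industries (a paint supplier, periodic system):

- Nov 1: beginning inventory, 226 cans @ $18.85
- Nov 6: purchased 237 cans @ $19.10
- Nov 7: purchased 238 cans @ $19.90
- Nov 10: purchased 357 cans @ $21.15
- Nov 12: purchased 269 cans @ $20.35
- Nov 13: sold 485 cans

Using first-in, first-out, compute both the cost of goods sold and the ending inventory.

COGS = $9,224.60; ending inventory = $17,323.10

Nov 13, 485 sold [FIFO — oldest first]: 226 @ $18.85 + 237 @ $19.10 + 22 @ $19.90 = $9,224.60
Ending inventory: 216 @ $19.90 + 357 @ $21.15 + 269 @ $20.35 = $17,323.10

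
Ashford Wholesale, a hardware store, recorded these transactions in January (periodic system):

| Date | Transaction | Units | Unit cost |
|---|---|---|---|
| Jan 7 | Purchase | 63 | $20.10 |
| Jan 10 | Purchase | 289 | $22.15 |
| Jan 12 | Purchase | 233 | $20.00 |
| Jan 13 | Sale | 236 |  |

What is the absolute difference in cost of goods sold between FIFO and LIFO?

FIFO COGS: 63 @ $20.10 + 173 @ $22.15 = $5,098.25
LIFO COGS: 233 @ $20.00 + 3 @ $22.15 = $4,726.45
Difference = |$5,098.25 − $4,726.45| = $371.80

$371.80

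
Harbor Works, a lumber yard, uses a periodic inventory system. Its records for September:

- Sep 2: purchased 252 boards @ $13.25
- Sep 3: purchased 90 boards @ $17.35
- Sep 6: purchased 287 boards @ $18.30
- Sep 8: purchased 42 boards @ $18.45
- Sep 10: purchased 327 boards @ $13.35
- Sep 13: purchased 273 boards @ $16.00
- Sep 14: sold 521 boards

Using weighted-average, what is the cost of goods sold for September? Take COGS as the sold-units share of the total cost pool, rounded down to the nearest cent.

COGS = $8,059.28

Sep 14, sell 521: 521/1271 × $19,660.95 → $8,059.28
Ending inventory (cost pool remaining) = $11,601.67
Check: goods available $19,660.95 = COGS $8,059.28 + ending $11,601.67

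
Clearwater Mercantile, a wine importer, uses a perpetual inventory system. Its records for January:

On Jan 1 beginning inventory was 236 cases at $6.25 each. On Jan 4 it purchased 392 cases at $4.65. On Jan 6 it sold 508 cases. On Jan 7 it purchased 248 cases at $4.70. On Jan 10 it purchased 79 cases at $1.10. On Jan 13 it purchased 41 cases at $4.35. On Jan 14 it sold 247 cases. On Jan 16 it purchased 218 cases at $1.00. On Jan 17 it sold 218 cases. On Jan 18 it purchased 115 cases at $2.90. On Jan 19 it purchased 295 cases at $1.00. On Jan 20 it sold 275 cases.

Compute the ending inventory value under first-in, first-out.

Ending inventory = $529.90

Jan 6, 508 sold [FIFO — oldest first]: 236 @ $6.25 + 272 @ $4.65 = $2,739.80
Jan 14, 247 sold [FIFO — oldest first]: 120 @ $4.65 + 127 @ $4.70 = $1,154.90
Jan 17, 218 sold [FIFO — oldest first]: 121 @ $4.70 + 79 @ $1.10 + 18 @ $4.35 = $733.90
Jan 20, 275 sold [FIFO — oldest first]: 23 @ $4.35 + 218 @ $1.00 + 34 @ $2.90 = $416.65
Total COGS = $2,739.80 + $1,154.90 + $733.90 + $416.65 = $5,045.25
Ending inventory: 81 @ $2.90 + 295 @ $1.00 = $529.90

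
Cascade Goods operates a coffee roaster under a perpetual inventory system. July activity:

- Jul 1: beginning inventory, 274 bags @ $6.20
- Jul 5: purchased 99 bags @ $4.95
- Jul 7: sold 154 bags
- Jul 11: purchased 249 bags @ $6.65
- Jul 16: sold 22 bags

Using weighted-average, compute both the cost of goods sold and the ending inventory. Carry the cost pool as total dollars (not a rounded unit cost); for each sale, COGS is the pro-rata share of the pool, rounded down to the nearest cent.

COGS = $1,041.95; ending inventory = $2,802.75

After Jul 1: 274 on hand, pool $1,698.80 (≈ $6.2000 each)
After Jul 5: 373 on hand, pool $2,188.85 (≈ $5.8682 each)
Jul 7, sell 154: 154/373 × $2,188.85 → $903.70
After Jul 11: 468 on hand, pool $2,941.00 (≈ $6.2842 each)
Jul 16, sell 22: 22/468 × $2,941.00 → $138.25
Total COGS = $903.70 + $138.25 = $1,041.95
Ending inventory (cost pool remaining) = $2,802.75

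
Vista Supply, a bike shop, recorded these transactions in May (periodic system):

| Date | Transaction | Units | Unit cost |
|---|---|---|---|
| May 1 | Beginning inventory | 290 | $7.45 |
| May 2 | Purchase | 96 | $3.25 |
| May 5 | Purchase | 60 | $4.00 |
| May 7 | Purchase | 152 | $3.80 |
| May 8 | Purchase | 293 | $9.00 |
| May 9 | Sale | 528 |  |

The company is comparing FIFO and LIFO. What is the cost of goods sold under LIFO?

FIFO COGS: 290 @ $7.45 + 96 @ $3.25 + 60 @ $4.00 + 82 @ $3.80 = $3,024.10
LIFO COGS: 293 @ $9.00 + 152 @ $3.80 + 60 @ $4.00 + 23 @ $3.25 = $3,529.35

COGS = $3,529.35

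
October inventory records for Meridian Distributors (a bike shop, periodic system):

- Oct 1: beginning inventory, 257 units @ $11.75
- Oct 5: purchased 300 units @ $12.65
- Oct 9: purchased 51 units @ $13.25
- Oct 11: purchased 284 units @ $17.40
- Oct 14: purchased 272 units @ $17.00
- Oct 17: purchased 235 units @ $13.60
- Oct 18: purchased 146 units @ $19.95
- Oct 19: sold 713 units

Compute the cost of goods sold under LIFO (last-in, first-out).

Oct 19, 713 sold [LIFO — newest first]: 146 @ $19.95 + 235 @ $13.60 + 272 @ $17.00 + 60 @ $17.40 = $11,776.70
Ending inventory: 257 @ $11.75 + 300 @ $12.65 + 51 @ $13.25 + 224 @ $17.40 = $11,388.10

COGS = $11,776.70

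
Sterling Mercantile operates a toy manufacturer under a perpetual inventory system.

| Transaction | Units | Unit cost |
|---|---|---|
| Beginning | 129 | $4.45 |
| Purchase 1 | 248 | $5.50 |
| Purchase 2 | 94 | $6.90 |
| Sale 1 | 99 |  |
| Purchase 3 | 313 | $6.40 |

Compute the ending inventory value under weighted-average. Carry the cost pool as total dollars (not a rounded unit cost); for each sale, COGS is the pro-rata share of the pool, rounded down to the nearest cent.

After Beginning: 129 on hand, pool $574.05 (≈ $4.4500 each)
After Purchase 1: 377 on hand, pool $1,938.05 (≈ $5.1407 each)
After Purchase 2: 471 on hand, pool $2,586.65 (≈ $5.4918 each)
Sale 1, sell 99: 99/471 × $2,586.65 → $543.69
After Purchase 3: 685 on hand, pool $4,046.16 (≈ $5.9068 each)
Ending inventory (cost pool remaining) = $4,046.16

Ending inventory = $4,046.16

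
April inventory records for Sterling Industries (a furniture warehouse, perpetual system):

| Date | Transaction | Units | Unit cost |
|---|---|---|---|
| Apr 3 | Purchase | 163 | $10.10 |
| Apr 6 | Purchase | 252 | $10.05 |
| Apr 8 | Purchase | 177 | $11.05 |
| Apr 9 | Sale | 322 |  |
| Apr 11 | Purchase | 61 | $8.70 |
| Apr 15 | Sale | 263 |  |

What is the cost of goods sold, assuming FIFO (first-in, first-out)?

COGS = $6,057.40

Apr 9, 322 sold [FIFO — oldest first]: 163 @ $10.10 + 159 @ $10.05 = $3,244.25
Apr 15, 263 sold [FIFO — oldest first]: 93 @ $10.05 + 170 @ $11.05 = $2,813.15
Total COGS = $3,244.25 + $2,813.15 = $6,057.40
Ending inventory: 7 @ $11.05 + 61 @ $8.70 = $608.05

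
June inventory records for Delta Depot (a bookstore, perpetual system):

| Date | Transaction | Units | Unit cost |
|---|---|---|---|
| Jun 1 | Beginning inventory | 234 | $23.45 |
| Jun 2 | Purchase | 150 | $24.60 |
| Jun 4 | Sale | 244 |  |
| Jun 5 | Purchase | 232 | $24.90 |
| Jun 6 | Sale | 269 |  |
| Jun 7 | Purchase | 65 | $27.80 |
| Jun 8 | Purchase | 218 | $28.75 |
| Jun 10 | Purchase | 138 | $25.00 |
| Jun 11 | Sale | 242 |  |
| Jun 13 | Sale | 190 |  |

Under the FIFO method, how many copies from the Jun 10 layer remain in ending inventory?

Jun 4, 244 sold [FIFO — oldest first]: 234 @ $23.45 + 10 @ $24.60 = $5,733.30
Jun 6, 269 sold [FIFO — oldest first]: 140 @ $24.60 + 129 @ $24.90 = $6,656.10
Jun 11, 242 sold [FIFO — oldest first]: 103 @ $24.90 + 65 @ $27.80 + 74 @ $28.75 = $6,499.20
Jun 13, 190 sold [FIFO — oldest first]: 144 @ $28.75 + 46 @ $25.00 = $5,290.00
Total COGS = $5,733.30 + $6,656.10 + $6,499.20 + $5,290.00 = $24,178.60
Ending inventory: 92 @ $25.00 = $2,300.00

92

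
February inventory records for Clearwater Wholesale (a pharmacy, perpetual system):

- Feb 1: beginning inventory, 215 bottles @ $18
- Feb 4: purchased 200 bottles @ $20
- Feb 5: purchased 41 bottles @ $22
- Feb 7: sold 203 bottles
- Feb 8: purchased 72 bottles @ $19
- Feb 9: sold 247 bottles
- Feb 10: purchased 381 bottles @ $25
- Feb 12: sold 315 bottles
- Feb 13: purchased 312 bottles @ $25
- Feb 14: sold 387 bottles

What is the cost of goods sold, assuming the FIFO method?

Feb 7, 203 sold [FIFO — oldest first]: 203 @ $18 = $3,654
Feb 9, 247 sold [FIFO — oldest first]: 12 @ $18 + 200 @ $20 + 35 @ $22 = $4,986
Feb 12, 315 sold [FIFO — oldest first]: 6 @ $22 + 72 @ $19 + 237 @ $25 = $7,425
Feb 14, 387 sold [FIFO — oldest first]: 144 @ $25 + 243 @ $25 = $9,675
Total COGS = $3,654 + $4,986 + $7,425 + $9,675 = $25,740
Ending inventory: 69 @ $25 = $1,725

COGS = $25,740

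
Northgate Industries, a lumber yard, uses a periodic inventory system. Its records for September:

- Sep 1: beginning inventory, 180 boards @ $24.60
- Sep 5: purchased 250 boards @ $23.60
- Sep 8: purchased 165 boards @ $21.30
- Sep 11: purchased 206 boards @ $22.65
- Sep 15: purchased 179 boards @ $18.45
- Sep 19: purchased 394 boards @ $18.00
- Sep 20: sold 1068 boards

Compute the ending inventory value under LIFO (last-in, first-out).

Sep 20, 1068 sold [LIFO — newest first]: 394 @ $18.00 + 179 @ $18.45 + 206 @ $22.65 + 165 @ $21.30 + 124 @ $23.60 = $21,501.35
Ending inventory: 180 @ $24.60 + 126 @ $23.60 = $7,401.60

Ending inventory = $7,401.60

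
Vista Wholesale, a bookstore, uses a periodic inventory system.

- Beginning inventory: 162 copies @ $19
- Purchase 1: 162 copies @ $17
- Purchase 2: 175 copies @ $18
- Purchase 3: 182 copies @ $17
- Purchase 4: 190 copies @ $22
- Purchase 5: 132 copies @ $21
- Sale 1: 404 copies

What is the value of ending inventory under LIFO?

Ending inventory = $10,682

Sale 1 (404) [LIFO — newest first]: 132 @ $21 + 190 @ $22 + 82 @ $17 = $8,346
Ending inventory: 162 @ $19 + 162 @ $17 + 175 @ $18 + 100 @ $17 = $10,682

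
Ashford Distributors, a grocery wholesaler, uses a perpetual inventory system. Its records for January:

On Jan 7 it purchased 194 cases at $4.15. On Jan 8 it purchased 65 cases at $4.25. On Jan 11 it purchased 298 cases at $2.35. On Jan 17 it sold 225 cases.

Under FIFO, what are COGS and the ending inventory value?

Jan 17, 225 sold [FIFO — oldest first]: 194 @ $4.15 + 31 @ $4.25 = $936.85
Ending inventory: 34 @ $4.25 + 298 @ $2.35 = $844.80

COGS = $936.85; ending inventory = $844.80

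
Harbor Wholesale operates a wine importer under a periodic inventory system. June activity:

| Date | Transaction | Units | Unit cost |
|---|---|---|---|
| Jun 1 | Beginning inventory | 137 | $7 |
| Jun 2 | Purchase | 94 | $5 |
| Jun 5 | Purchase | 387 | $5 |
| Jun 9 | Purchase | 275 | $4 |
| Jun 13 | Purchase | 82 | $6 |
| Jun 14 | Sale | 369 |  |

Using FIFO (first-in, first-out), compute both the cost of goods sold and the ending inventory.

Jun 14, 369 sold [FIFO — oldest first]: 137 @ $7 + 94 @ $5 + 138 @ $5 = $2,119
Ending inventory: 249 @ $5 + 275 @ $4 + 82 @ $6 = $2,837

COGS = $2,119; ending inventory = $2,837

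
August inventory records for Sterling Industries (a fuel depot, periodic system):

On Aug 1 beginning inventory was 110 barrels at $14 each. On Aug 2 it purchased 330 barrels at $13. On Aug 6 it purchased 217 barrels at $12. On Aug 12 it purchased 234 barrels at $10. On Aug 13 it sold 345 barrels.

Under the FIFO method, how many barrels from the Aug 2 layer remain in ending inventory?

Aug 13, 345 sold [FIFO — oldest first]: 110 @ $14 + 235 @ $13 = $4,595
Ending inventory: 95 @ $13 + 217 @ $12 + 234 @ $10 = $6,179

95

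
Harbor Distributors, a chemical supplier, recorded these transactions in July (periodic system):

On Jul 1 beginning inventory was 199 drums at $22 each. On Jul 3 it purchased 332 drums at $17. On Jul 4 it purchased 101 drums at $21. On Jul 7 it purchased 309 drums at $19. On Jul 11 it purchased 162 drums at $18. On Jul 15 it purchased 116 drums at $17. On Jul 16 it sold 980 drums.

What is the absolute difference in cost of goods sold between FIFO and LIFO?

$872

FIFO COGS: 199 @ $22 + 332 @ $17 + 101 @ $21 + 309 @ $19 + 39 @ $18 = $18,716
LIFO COGS: 116 @ $17 + 162 @ $18 + 309 @ $19 + 101 @ $21 + 292 @ $17 = $17,844
Difference = |$18,716 − $17,844| = $872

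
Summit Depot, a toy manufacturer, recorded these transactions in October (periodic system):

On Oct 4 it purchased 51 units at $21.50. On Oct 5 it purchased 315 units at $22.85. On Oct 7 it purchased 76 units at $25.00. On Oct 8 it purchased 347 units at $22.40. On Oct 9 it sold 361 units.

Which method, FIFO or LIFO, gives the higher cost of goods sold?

FIFO

FIFO COGS: 51 @ $21.50 + 310 @ $22.85 = $8,180.00
LIFO COGS: 347 @ $22.40 + 14 @ $25.00 = $8,122.80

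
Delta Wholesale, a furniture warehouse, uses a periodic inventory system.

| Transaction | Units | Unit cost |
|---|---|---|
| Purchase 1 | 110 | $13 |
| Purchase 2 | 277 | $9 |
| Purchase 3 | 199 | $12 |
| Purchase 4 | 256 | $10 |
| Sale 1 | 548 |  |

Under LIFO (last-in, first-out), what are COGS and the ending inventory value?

COGS = $5,785; ending inventory = $3,086

Sale 1 (548) [LIFO — newest first]: 256 @ $10 + 199 @ $12 + 93 @ $9 = $5,785
Ending inventory: 110 @ $13 + 184 @ $9 = $3,086
Check: goods available $8,871 = COGS $5,785 + ending $3,086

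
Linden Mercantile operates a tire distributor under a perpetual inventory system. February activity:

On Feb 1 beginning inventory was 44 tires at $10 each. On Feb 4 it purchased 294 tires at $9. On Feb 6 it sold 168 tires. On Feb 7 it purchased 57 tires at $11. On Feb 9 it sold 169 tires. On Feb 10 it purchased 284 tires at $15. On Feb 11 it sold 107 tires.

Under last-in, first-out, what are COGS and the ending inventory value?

Feb 6, 168 sold [LIFO — newest first]: 168 @ $9 = $1,512
Feb 9, 169 sold [LIFO — newest first]: 57 @ $11 + 112 @ $9 = $1,635
Feb 11, 107 sold [LIFO — newest first]: 107 @ $15 = $1,605
Total COGS = $1,512 + $1,635 + $1,605 = $4,752
Ending inventory: 44 @ $10 + 14 @ $9 + 177 @ $15 = $3,221
Check: goods available $7,973 = COGS $4,752 + ending $3,221

COGS = $4,752; ending inventory = $3,221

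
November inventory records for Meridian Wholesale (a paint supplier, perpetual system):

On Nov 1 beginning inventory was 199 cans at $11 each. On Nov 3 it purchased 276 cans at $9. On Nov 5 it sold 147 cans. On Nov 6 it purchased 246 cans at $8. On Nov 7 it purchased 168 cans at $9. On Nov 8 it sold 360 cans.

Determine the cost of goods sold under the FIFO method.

Nov 5, 147 sold [FIFO — oldest first]: 147 @ $11 = $1,617
Nov 8, 360 sold [FIFO — oldest first]: 52 @ $11 + 276 @ $9 + 32 @ $8 = $3,312
Total COGS = $1,617 + $3,312 = $4,929
Ending inventory: 214 @ $8 + 168 @ $9 = $3,224

COGS = $4,929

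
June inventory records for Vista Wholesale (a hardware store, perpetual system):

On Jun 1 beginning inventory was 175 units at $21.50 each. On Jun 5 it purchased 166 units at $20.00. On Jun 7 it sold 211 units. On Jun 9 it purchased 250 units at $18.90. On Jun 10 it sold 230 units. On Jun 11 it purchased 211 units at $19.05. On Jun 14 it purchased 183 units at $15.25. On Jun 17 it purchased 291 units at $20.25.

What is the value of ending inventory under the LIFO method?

Ending inventory = $15,876.05

Jun 7, 211 sold [LIFO — newest first]: 166 @ $20.00 + 45 @ $21.50 = $4,287.50
Jun 10, 230 sold [LIFO — newest first]: 230 @ $18.90 = $4,347.00
Total COGS = $4,287.50 + $4,347.00 = $8,634.50
Ending inventory: 130 @ $21.50 + 20 @ $18.90 + 211 @ $19.05 + 183 @ $15.25 + 291 @ $20.25 = $15,876.05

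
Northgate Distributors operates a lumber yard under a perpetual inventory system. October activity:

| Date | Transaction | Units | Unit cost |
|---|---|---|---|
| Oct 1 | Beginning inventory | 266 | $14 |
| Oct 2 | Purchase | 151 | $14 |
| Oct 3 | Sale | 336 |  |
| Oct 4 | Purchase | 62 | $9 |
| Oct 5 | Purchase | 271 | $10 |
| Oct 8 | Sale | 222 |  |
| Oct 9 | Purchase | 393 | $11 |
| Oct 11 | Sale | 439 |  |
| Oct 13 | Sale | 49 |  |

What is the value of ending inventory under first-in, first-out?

Ending inventory = $1,067

Oct 3, 336 sold [FIFO — oldest first]: 266 @ $14 + 70 @ $14 = $4,704
Oct 8, 222 sold [FIFO — oldest first]: 81 @ $14 + 62 @ $9 + 79 @ $10 = $2,482
Oct 11, 439 sold [FIFO — oldest first]: 192 @ $10 + 247 @ $11 = $4,637
Oct 13, 49 sold [FIFO — oldest first]: 49 @ $11 = $539
Total COGS = $4,704 + $2,482 + $4,637 + $539 = $12,362
Ending inventory: 97 @ $11 = $1,067
Check: goods available $13,429 = COGS $12,362 + ending $1,067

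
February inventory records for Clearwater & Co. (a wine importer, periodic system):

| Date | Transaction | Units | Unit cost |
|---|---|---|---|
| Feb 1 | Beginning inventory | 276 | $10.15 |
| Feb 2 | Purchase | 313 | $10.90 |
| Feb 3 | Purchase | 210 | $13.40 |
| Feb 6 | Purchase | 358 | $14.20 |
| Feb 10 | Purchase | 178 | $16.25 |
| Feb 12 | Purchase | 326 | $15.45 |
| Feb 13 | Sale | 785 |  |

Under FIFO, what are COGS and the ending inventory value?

Feb 13, 785 sold [FIFO — oldest first]: 276 @ $10.15 + 313 @ $10.90 + 196 @ $13.40 = $8,839.50
Ending inventory: 14 @ $13.40 + 358 @ $14.20 + 178 @ $16.25 + 326 @ $15.45 = $13,200.40
Check: goods available $22,039.90 = COGS $8,839.50 + ending $13,200.40

COGS = $8,839.50; ending inventory = $13,200.40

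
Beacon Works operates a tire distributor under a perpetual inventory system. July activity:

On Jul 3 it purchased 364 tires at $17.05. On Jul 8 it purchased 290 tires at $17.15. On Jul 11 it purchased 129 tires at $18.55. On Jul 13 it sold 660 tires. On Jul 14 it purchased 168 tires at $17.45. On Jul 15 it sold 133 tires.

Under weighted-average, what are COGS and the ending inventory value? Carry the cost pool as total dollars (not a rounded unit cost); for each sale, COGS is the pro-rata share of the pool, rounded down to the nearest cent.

After Jul 3: 364 on hand, pool $6,206.20 (≈ $17.0500 each)
After Jul 8: 654 on hand, pool $11,179.70 (≈ $17.0943 each)
After Jul 11: 783 on hand, pool $13,572.65 (≈ $17.3342 each)
Jul 13, sell 660: 660/783 × $13,572.65 → $11,440.54
After Jul 14: 291 on hand, pool $5,063.71 (≈ $17.4011 each)
Jul 15, sell 133: 133/291 × $5,063.71 → $2,314.34
Total COGS = $11,440.54 + $2,314.34 = $13,754.88
Ending inventory (cost pool remaining) = $2,749.37

COGS = $13,754.88; ending inventory = $2,749.37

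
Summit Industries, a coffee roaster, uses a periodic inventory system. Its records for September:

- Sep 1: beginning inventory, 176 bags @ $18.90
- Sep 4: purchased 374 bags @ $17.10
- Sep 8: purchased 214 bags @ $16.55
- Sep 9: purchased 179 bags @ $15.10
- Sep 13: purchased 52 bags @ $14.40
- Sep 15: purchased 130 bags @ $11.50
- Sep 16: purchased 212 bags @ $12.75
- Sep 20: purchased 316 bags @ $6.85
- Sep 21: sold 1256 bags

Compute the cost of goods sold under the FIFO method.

COGS = $19,880.45

Sep 21, 1256 sold [FIFO — oldest first]: 176 @ $18.90 + 374 @ $17.10 + 214 @ $16.55 + 179 @ $15.10 + 52 @ $14.40 + 130 @ $11.50 + 131 @ $12.75 = $19,880.45
Ending inventory: 81 @ $12.75 + 316 @ $6.85 = $3,197.35
Check: goods available $23,077.80 = COGS $19,880.45 + ending $3,197.35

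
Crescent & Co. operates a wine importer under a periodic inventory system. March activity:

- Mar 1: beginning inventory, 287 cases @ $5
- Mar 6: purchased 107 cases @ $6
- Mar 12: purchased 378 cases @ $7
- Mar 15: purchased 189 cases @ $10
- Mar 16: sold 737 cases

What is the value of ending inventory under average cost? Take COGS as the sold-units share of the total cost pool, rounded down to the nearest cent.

Mar 16, sell 737: 737/961 × $6,613.00 → $5,071.57
Ending inventory (cost pool remaining) = $1,541.43
Check: goods available $6,613.00 = COGS $5,071.57 + ending $1,541.43

Ending inventory = $1,541.43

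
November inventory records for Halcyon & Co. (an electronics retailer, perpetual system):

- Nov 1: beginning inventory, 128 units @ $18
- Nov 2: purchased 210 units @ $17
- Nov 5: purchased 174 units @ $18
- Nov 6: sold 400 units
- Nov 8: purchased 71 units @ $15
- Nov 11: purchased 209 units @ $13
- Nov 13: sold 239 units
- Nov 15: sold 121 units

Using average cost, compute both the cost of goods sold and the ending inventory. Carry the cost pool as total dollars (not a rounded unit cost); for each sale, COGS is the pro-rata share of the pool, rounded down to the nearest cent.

COGS = $12,318.44; ending inventory = $469.56

After Nov 1: 128 on hand, pool $2,304.00 (≈ $18.0000 each)
After Nov 2: 338 on hand, pool $5,874.00 (≈ $17.3787 each)
After Nov 5: 512 on hand, pool $9,006.00 (≈ $17.5898 each)
Nov 6, sell 400: 400/512 × $9,006.00 → $7,035.93
After Nov 8: 183 on hand, pool $3,035.07 (≈ $16.5851 each)
After Nov 11: 392 on hand, pool $5,752.07 (≈ $14.6736 each)
Nov 13, sell 239: 239/392 × $5,752.07 → $3,507.00
Nov 15, sell 121: 121/153 × $2,245.07 → $1,775.51
Total COGS = $7,035.93 + $3,507.00 + $1,775.51 = $12,318.44
Ending inventory (cost pool remaining) = $469.56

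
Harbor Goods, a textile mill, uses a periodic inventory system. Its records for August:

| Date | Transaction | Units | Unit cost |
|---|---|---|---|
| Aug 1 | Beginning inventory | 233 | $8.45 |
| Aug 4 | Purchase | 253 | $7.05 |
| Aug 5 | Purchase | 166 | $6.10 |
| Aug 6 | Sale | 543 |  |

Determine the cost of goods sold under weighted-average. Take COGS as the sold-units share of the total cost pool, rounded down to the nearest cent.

Aug 6, sell 543: 543/652 × $4,765.10 → $3,968.48
Ending inventory (cost pool remaining) = $796.62
Check: goods available $4,765.10 = COGS $3,968.48 + ending $796.62

COGS = $3,968.48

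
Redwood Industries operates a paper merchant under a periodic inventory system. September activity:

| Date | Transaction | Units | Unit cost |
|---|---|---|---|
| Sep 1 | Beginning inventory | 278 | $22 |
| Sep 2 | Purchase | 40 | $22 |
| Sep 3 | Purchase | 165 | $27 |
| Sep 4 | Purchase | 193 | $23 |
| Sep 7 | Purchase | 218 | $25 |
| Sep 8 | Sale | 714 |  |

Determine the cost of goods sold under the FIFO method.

COGS = $16,840

Sep 8, 714 sold [FIFO — oldest first]: 278 @ $22 + 40 @ $22 + 165 @ $27 + 193 @ $23 + 38 @ $25 = $16,840
Ending inventory: 180 @ $25 = $4,500
Check: goods available $21,340 = COGS $16,840 + ending $4,500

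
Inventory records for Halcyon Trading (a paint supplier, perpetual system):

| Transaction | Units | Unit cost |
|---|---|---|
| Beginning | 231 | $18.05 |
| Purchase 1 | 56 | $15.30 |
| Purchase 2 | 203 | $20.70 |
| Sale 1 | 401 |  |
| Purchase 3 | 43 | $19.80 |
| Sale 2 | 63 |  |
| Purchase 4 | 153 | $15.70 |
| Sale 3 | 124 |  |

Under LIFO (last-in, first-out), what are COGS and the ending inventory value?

COGS = $10,781.20; ending inventory = $1,700.75

Sale 1 (401) [LIFO — newest first]: 203 @ $20.70 + 56 @ $15.30 + 142 @ $18.05 = $7,622.00
Sale 2 (63) [LIFO — newest first]: 43 @ $19.80 + 20 @ $18.05 = $1,212.40
Sale 3 (124) [LIFO — newest first]: 124 @ $15.70 = $1,946.80
Total COGS = $7,622.00 + $1,212.40 + $1,946.80 = $10,781.20
Ending inventory: 69 @ $18.05 + 29 @ $15.70 = $1,700.75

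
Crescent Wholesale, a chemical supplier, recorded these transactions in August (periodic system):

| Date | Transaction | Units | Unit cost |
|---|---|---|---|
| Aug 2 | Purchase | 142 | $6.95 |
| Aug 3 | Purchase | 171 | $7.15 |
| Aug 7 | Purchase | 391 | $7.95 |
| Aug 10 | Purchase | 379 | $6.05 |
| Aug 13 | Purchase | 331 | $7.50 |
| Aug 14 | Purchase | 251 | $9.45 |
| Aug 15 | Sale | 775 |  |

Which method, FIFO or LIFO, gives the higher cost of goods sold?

FIFO COGS: 142 @ $6.95 + 171 @ $7.15 + 391 @ $7.95 + 71 @ $6.05 = $5,747.55
LIFO COGS: 251 @ $9.45 + 331 @ $7.50 + 193 @ $6.05 = $6,022.10

LIFO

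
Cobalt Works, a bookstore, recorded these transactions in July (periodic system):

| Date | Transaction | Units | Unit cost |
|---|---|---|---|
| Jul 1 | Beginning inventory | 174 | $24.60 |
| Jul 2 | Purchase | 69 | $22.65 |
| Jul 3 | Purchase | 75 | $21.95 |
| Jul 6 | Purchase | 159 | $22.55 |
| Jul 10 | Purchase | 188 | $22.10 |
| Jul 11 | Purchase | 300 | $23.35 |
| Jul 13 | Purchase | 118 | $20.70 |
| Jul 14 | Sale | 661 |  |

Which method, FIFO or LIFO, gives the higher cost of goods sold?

FIFO COGS: 174 @ $24.60 + 69 @ $22.65 + 75 @ $21.95 + 159 @ $22.55 + 184 @ $22.10 = $15,141.35
LIFO COGS: 118 @ $20.70 + 300 @ $23.35 + 188 @ $22.10 + 55 @ $22.55 = $14,842.65

FIFO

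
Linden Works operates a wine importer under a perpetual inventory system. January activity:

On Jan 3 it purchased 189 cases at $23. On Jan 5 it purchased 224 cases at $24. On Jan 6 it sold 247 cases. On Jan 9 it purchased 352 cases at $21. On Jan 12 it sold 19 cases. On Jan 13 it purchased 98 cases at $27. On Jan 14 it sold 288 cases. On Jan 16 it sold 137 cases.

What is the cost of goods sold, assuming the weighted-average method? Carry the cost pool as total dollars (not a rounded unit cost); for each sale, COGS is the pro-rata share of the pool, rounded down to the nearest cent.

COGS = $15,862.45

After Jan 3: 189 on hand, pool $4,347.00 (≈ $23.0000 each)
After Jan 5: 413 on hand, pool $9,723.00 (≈ $23.5424 each)
Jan 6, sell 247: 247/413 × $9,723.00 → $5,814.96
After Jan 9: 518 on hand, pool $11,300.04 (≈ $21.8147 each)
Jan 12, sell 19: 19/518 × $11,300.04 → $414.48
After Jan 13: 597 on hand, pool $13,531.56 (≈ $22.6659 each)
Jan 14, sell 288: 288/597 × $13,531.56 → $6,527.78
Jan 16, sell 137: 137/309 × $7,003.78 → $3,105.23
Total COGS = $5,814.96 + $414.48 + $6,527.78 + $3,105.23 = $15,862.45
Ending inventory (cost pool remaining) = $3,898.55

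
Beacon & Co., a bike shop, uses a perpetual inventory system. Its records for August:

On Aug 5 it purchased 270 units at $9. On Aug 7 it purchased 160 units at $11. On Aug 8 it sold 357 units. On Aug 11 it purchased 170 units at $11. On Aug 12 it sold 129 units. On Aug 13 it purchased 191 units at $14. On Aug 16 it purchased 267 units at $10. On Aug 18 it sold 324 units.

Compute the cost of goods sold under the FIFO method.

Aug 8, 357 sold [FIFO — oldest first]: 270 @ $9 + 87 @ $11 = $3,387
Aug 12, 129 sold [FIFO — oldest first]: 73 @ $11 + 56 @ $11 = $1,419
Aug 18, 324 sold [FIFO — oldest first]: 114 @ $11 + 191 @ $14 + 19 @ $10 = $4,118
Total COGS = $3,387 + $1,419 + $4,118 = $8,924
Ending inventory: 248 @ $10 = $2,480

COGS = $8,924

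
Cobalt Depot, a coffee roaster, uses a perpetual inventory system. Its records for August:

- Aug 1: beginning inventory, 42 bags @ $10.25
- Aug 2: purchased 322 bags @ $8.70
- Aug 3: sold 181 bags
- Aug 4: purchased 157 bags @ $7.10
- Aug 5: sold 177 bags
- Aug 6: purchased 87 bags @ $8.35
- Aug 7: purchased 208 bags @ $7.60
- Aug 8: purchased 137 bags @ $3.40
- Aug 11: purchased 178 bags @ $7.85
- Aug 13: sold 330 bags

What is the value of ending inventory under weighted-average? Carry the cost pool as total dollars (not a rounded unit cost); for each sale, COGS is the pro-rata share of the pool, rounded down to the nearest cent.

Ending inventory = $3,142.68

After Aug 1: 42 on hand, pool $430.50 (≈ $10.2500 each)
After Aug 2: 364 on hand, pool $3,231.90 (≈ $8.8788 each)
Aug 3, sell 181: 181/364 × $3,231.90 → $1,607.07
After Aug 4: 340 on hand, pool $2,739.53 (≈ $8.0574 each)
Aug 5, sell 177: 177/340 × $2,739.53 → $1,426.16
After Aug 6: 250 on hand, pool $2,039.82 (≈ $8.1593 each)
After Aug 7: 458 on hand, pool $3,620.62 (≈ $7.9053 each)
After Aug 8: 595 on hand, pool $4,086.42 (≈ $6.8679 each)
After Aug 11: 773 on hand, pool $5,483.72 (≈ $7.0941 each)
Aug 13, sell 330: 330/773 × $5,483.72 → $2,341.04
Total COGS = $1,607.07 + $1,426.16 + $2,341.04 = $5,374.27
Ending inventory (cost pool remaining) = $3,142.68
Check: goods available $8,516.95 = COGS $5,374.27 + ending $3,142.68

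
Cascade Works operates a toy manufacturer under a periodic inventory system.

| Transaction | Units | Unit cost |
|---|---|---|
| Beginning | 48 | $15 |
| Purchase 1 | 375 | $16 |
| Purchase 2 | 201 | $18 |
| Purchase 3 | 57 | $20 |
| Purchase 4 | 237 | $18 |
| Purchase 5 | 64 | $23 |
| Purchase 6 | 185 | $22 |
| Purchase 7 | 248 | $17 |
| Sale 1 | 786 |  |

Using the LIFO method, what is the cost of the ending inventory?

Ending inventory = $10,438

Sale 1 (786) [LIFO — newest first]: 248 @ $17 + 185 @ $22 + 64 @ $23 + 237 @ $18 + 52 @ $20 = $15,064
Ending inventory: 48 @ $15 + 375 @ $16 + 201 @ $18 + 5 @ $20 = $10,438
Check: goods available $25,502 = COGS $15,064 + ending $10,438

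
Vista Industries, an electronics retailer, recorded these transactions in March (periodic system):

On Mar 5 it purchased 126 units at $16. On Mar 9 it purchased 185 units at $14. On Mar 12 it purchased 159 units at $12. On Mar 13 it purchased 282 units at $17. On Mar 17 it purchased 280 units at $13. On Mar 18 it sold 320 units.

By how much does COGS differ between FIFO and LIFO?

FIFO COGS: 126 @ $16 + 185 @ $14 + 9 @ $12 = $4,714
LIFO COGS: 280 @ $13 + 40 @ $17 = $4,320
Difference = |$4,714 − $4,320| = $394

$394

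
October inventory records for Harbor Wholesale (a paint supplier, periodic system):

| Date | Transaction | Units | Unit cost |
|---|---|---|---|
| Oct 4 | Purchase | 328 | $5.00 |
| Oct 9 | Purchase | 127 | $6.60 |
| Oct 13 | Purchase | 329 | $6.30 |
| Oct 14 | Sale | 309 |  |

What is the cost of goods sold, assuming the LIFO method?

COGS = $1,946.70

Oct 14, 309 sold [LIFO — newest first]: 309 @ $6.30 = $1,946.70
Ending inventory: 328 @ $5.00 + 127 @ $6.60 + 20 @ $6.30 = $2,604.20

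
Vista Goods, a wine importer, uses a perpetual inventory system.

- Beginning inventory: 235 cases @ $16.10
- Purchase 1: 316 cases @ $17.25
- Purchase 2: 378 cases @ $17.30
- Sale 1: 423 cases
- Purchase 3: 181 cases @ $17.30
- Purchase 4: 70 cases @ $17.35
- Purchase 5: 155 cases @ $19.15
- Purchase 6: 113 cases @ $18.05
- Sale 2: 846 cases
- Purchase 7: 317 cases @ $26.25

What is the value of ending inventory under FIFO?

Sale 1 (423) [FIFO — oldest first]: 235 @ $16.10 + 188 @ $17.25 = $7,026.50
Sale 2 (846) [FIFO — oldest first]: 128 @ $17.25 + 378 @ $17.30 + 181 @ $17.30 + 70 @ $17.35 + 89 @ $19.15 = $14,797.55
Total COGS = $7,026.50 + $14,797.55 = $21,824.05
Ending inventory: 66 @ $19.15 + 113 @ $18.05 + 317 @ $26.25 = $11,624.80

Ending inventory = $11,624.80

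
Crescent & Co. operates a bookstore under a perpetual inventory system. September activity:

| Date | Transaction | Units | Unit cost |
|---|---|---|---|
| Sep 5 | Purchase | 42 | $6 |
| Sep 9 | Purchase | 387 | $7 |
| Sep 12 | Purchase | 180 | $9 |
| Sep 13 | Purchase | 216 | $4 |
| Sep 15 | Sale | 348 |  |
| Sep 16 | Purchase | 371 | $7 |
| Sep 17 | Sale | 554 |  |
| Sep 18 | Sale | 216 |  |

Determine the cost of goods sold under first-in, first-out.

Sep 15, 348 sold [FIFO — oldest first]: 42 @ $6 + 306 @ $7 = $2,394
Sep 17, 554 sold [FIFO — oldest first]: 81 @ $7 + 180 @ $9 + 216 @ $4 + 77 @ $7 = $3,590
Sep 18, 216 sold [FIFO — oldest first]: 216 @ $7 = $1,512
Total COGS = $2,394 + $3,590 + $1,512 = $7,496
Ending inventory: 78 @ $7 = $546
Check: goods available $8,042 = COGS $7,496 + ending $546

COGS = $7,496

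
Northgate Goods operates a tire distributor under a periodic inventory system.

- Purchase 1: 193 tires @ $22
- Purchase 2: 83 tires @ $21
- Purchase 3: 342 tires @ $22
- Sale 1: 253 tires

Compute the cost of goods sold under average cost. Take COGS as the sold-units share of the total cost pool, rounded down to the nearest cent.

Sale 1, sell 253: 253/618 × $13,513.00 → $5,532.02
Ending inventory (cost pool remaining) = $7,980.98

COGS = $5,532.02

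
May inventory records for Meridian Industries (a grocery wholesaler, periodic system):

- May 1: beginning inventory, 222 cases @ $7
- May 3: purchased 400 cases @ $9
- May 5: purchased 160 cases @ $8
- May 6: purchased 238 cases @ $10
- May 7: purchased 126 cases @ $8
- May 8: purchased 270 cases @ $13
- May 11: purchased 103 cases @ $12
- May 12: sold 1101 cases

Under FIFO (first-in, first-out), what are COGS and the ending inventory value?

May 12, 1101 sold [FIFO — oldest first]: 222 @ $7 + 400 @ $9 + 160 @ $8 + 238 @ $10 + 81 @ $8 = $9,462
Ending inventory: 45 @ $8 + 270 @ $13 + 103 @ $12 = $5,106

COGS = $9,462; ending inventory = $5,106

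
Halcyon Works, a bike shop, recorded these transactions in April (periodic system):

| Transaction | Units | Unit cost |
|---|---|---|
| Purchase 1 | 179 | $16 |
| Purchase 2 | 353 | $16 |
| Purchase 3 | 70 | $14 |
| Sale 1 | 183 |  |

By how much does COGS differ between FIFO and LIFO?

FIFO COGS: 179 @ $16 + 4 @ $16 = $2,928
LIFO COGS: 70 @ $14 + 113 @ $16 = $2,788
Difference = |$2,928 − $2,788| = $140

$140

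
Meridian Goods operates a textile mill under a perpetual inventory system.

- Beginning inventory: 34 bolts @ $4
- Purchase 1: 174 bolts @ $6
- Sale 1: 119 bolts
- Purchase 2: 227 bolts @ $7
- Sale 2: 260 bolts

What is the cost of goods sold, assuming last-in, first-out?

Sale 1 (119) [LIFO — newest first]: 119 @ $6 = $714
Sale 2 (260) [LIFO — newest first]: 227 @ $7 + 33 @ $6 = $1,787
Total COGS = $714 + $1,787 = $2,501
Ending inventory: 34 @ $4 + 22 @ $6 = $268
Check: goods available $2,769 = COGS $2,501 + ending $268

COGS = $2,501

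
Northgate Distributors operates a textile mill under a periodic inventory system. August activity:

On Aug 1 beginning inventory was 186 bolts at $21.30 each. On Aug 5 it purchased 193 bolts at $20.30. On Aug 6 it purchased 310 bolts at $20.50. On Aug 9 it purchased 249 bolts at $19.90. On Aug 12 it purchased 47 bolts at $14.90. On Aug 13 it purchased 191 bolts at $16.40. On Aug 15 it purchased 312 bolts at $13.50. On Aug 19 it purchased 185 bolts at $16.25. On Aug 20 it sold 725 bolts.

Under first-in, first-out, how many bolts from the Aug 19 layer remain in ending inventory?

185

Aug 20, 725 sold [FIFO — oldest first]: 186 @ $21.30 + 193 @ $20.30 + 310 @ $20.50 + 36 @ $19.90 = $14,951.10
Ending inventory: 213 @ $19.90 + 47 @ $14.90 + 191 @ $16.40 + 312 @ $13.50 + 185 @ $16.25 = $15,289.65
Check: goods available $30,240.75 = COGS $14,951.10 + ending $15,289.65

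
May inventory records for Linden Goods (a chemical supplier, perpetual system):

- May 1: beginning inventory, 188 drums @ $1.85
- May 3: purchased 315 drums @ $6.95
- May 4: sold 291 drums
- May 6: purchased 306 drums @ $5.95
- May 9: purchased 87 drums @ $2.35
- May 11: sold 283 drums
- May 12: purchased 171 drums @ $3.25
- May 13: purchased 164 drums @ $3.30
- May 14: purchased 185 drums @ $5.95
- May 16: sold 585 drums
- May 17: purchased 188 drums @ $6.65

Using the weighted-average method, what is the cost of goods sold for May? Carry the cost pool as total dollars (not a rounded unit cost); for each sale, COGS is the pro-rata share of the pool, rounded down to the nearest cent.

COGS = $5,586.40

After May 1: 188 on hand, pool $347.80 (≈ $1.8500 each)
After May 3: 503 on hand, pool $2,537.05 (≈ $5.0438 each)
May 4, sell 291: 291/503 × $2,537.05 → $1,467.75
After May 6: 518 on hand, pool $2,890.00 (≈ $5.5792 each)
After May 9: 605 on hand, pool $3,094.45 (≈ $5.1148 each)
May 11, sell 283: 283/605 × $3,094.45 → $1,447.48
After May 12: 493 on hand, pool $2,202.72 (≈ $4.4680 each)
After May 13: 657 on hand, pool $2,743.92 (≈ $4.1764 each)
After May 14: 842 on hand, pool $3,844.67 (≈ $4.5661 each)
May 16, sell 585: 585/842 × $3,844.67 → $2,671.17
After May 17: 445 on hand, pool $2,423.70 (≈ $5.4465 each)
Total COGS = $1,467.75 + $1,447.48 + $2,671.17 = $5,586.40
Ending inventory (cost pool remaining) = $2,423.70
Check: goods available $8,010.10 = COGS $5,586.40 + ending $2,423.70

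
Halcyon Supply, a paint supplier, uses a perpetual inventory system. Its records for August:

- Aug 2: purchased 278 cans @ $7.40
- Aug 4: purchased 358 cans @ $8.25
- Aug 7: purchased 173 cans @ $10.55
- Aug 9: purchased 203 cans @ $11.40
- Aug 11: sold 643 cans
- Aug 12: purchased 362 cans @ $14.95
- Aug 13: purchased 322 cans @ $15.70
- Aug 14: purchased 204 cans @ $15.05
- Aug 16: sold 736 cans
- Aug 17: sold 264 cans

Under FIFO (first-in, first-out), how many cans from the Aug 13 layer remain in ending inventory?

53

Aug 11, 643 sold [FIFO — oldest first]: 278 @ $7.40 + 358 @ $8.25 + 7 @ $10.55 = $5,084.55
Aug 16, 736 sold [FIFO — oldest first]: 166 @ $10.55 + 203 @ $11.40 + 362 @ $14.95 + 5 @ $15.70 = $9,555.90
Aug 17, 264 sold [FIFO — oldest first]: 264 @ $15.70 = $4,144.80
Total COGS = $5,084.55 + $9,555.90 + $4,144.80 = $18,785.25
Ending inventory: 53 @ $15.70 + 204 @ $15.05 = $3,902.30
Check: goods available $22,687.55 = COGS $18,785.25 + ending $3,902.30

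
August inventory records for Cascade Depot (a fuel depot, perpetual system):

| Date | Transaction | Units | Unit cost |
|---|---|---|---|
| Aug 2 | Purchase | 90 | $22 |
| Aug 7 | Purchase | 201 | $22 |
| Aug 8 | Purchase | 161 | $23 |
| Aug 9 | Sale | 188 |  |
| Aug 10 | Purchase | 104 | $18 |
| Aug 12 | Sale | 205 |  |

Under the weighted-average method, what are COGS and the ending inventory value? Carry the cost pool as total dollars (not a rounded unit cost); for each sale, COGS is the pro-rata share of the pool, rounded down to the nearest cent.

COGS = $8,533.60; ending inventory = $3,443.40

After Aug 2: 90 on hand, pool $1,980.00 (≈ $22.0000 each)
After Aug 7: 291 on hand, pool $6,402.00 (≈ $22.0000 each)
After Aug 8: 452 on hand, pool $10,105.00 (≈ $22.3562 each)
Aug 9, sell 188: 188/452 × $10,105.00 → $4,202.96
After Aug 10: 368 on hand, pool $7,774.04 (≈ $21.1251 each)
Aug 12, sell 205: 205/368 × $7,774.04 → $4,330.64
Total COGS = $4,202.96 + $4,330.64 = $8,533.60
Ending inventory (cost pool remaining) = $3,443.40
Check: goods available $11,977.00 = COGS $8,533.60 + ending $3,443.40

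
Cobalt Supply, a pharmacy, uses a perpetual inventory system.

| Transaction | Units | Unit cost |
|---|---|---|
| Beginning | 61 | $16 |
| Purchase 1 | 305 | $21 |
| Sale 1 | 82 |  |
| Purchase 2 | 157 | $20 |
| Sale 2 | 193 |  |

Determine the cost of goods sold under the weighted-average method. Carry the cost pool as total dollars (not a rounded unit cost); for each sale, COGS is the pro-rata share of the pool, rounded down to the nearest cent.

After Beginning: 61 on hand, pool $976.00 (≈ $16.0000 each)
After Purchase 1: 366 on hand, pool $7,381.00 (≈ $20.1667 each)
Sale 1, sell 82: 82/366 × $7,381.00 → $1,653.66
After Purchase 2: 441 on hand, pool $8,867.34 (≈ $20.1073 each)
Sale 2, sell 193: 193/441 × $8,867.34 → $3,880.71
Total COGS = $1,653.66 + $3,880.71 = $5,534.37
Ending inventory (cost pool remaining) = $4,986.63
Check: goods available $10,521.00 = COGS $5,534.37 + ending $4,986.63

COGS = $5,534.37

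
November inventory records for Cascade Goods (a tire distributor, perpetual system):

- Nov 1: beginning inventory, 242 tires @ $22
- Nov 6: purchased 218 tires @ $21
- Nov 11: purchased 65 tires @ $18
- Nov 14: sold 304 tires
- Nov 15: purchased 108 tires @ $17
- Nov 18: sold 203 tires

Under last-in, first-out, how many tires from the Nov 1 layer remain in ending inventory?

126

Nov 14, 304 sold [LIFO — newest first]: 65 @ $18 + 218 @ $21 + 21 @ $22 = $6,210
Nov 18, 203 sold [LIFO — newest first]: 108 @ $17 + 95 @ $22 = $3,926
Total COGS = $6,210 + $3,926 = $10,136
Ending inventory: 126 @ $22 = $2,772
Check: goods available $12,908 = COGS $10,136 + ending $2,772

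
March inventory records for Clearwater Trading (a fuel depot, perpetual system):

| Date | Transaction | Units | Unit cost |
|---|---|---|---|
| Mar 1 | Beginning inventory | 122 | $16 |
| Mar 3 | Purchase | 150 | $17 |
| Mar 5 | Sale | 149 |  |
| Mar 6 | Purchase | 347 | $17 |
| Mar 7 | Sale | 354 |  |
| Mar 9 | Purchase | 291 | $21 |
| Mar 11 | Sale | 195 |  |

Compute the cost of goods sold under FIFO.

COGS = $12,060

Mar 5, 149 sold [FIFO — oldest first]: 122 @ $16 + 27 @ $17 = $2,411
Mar 7, 354 sold [FIFO — oldest first]: 123 @ $17 + 231 @ $17 = $6,018
Mar 11, 195 sold [FIFO — oldest first]: 116 @ $17 + 79 @ $21 = $3,631
Total COGS = $2,411 + $6,018 + $3,631 = $12,060
Ending inventory: 212 @ $21 = $4,452
Check: goods available $16,512 = COGS $12,060 + ending $4,452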